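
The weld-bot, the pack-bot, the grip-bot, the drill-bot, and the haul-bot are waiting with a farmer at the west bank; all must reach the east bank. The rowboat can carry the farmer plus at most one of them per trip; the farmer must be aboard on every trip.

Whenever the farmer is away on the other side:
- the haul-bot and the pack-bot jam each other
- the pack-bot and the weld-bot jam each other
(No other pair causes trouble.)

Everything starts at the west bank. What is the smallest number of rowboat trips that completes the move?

11

Counting alone: the farmer can take at most 1 across per trip to the east bank, so moving all 5 needs at least 5 loaded trips out, with a return between consecutive ones — at least 9 crossings.
The safety rule pushes this higher. Following every safe sequence of crossings, the most of the 5 that can be at the east bank as the rowboat arrives there on crossing 9 is 4 — never all 5.
So no plan with fewer than 11 crossings exists, and this one achieves 11:
1. Farmer goes to the east bank with the pack-bot.  [the west bank: the drill-bot, the grip-bot, the haul-bot, the weld-bot | the east bank: the pack-bot]
2. Farmer goes back to the west bank alone.  [the west bank: the drill-bot, the grip-bot, the haul-bot, the weld-bot | the east bank: the pack-bot]
3. Farmer goes to the east bank with the weld-bot.  [the west bank: the drill-bot, the grip-bot, the haul-bot | the east bank: the pack-bot, the weld-bot]
4. Farmer goes back to the west bank with the pack-bot.  [the west bank: the drill-bot, the grip-bot, the haul-bot, the pack-bot | the east bank: the weld-bot]
5. Farmer goes to the east bank with the haul-bot.  [the west bank: the drill-bot, the grip-bot, the pack-bot | the east bank: the haul-bot, the weld-bot]
6. Farmer goes back to the west bank alone.  [the west bank: the drill-bot, the grip-bot, the pack-bot | the east bank: the haul-bot, the weld-bot]
7. Farmer goes to the east bank with the grip-bot.  [the west bank: the drill-bot, the pack-bot | the east bank: the grip-bot, the haul-bot, the weld-bot]
8. Farmer goes back to the west bank alone.  [the west bank: the drill-bot, the pack-bot | the east bank: the grip-bot, the haul-bot, the weld-bot]
9. Farmer goes to the east bank with the drill-bot.  [the west bank: the pack-bot | the east bank: the drill-bot, the grip-bot, the haul-bot, the weld-bot]
10. Farmer goes back to the west bank alone.  [the west bank: the pack-bot | the east bank: the drill-bot, the grip-bot, the haul-bot, the weld-bot]
11. Farmer goes to the east bank with the pack-bot.  [the west bank: — | the east bank: the drill-bot, the grip-bot, the haul-bot, the pack-bot, the weld-bot]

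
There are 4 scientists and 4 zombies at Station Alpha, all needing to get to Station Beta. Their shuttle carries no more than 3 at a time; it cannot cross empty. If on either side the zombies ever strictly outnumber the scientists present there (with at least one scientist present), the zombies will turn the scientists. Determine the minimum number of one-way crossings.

Counting alone: each trip to Station Beta takes at most 3 across and each return brings at least 1 back, so after t trips out (and t−1 returns) at most 3t − (t−1) of the 8 are across; that first reaches 8 at t = 4, so at least 7 crossings are needed.
The safety rule pushes this higher. Following every safe sequence of crossings, the most of the 8 that can be at Station Beta as the shuttle arrives there on crossing 7 is 7 — never all 8.
So no plan with fewer than 9 crossings exists, and this one achieves 9:
1. 2 zombies → Station Beta.  (Station Alpha: 4S 2Z; Station Beta: 0S 2Z)
2. 1 zombie ← Station Alpha.  (Station Alpha: 4S 3Z; Station Beta: 0S 1Z)
3. 3 zombies → Station Beta.  (Station Alpha: 4S 0Z; Station Beta: 0S 4Z)
4. 1 zombie ← Station Alpha.  (Station Alpha: 4S 1Z; Station Beta: 0S 3Z)
5. 3 scientists → Station Beta.  (Station Alpha: 1S 1Z; Station Beta: 3S 3Z)
6. 1 scientist and 1 zombie ← Station Alpha.  (Station Alpha: 2S 2Z; Station Beta: 2S 2Z)
7. 2 scientists → Station Beta.  (Station Alpha: 0S 2Z; Station Beta: 4S 2Z)
8. 1 zombie ← Station Alpha.  (Station Alpha: 0S 3Z; Station Beta: 4S 1Z)
9. 3 zombies → Station Beta.  (Station Alpha: 0S 0Z; Station Beta: 4S 4Z)

9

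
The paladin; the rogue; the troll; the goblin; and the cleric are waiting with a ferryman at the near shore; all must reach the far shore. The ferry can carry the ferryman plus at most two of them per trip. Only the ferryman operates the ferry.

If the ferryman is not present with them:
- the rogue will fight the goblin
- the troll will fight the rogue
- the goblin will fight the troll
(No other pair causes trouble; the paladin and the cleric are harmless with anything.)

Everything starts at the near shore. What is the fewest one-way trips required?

7

Counting alone: the ferryman can take at most 2 across per trip to the far shore, so moving all 5 needs at least 3 loaded trips out, with a return between consecutive ones — at least 5 crossings.
The safety rule pushes this higher. Following every safe sequence of crossings, the most of the 5 that can be at the far shore as the ferry arrives there on crossing 5 is 4 — never all 5.
So no plan with fewer than 7 crossings exists, and this one achieves 7:
1. Ferryman goes to the far shore with the rogue and the troll.
2. Ferryman goes back to the near shore with the rogue.
3. Ferryman goes to the far shore with the paladin and the rogue.
4. Ferryman goes back to the near shore with the rogue.
5. Ferryman goes to the far shore with the cleric and the rogue.
6. Ferryman goes back to the near shore with the rogue.
7. Ferryman goes to the far shore with the goblin and the rogue.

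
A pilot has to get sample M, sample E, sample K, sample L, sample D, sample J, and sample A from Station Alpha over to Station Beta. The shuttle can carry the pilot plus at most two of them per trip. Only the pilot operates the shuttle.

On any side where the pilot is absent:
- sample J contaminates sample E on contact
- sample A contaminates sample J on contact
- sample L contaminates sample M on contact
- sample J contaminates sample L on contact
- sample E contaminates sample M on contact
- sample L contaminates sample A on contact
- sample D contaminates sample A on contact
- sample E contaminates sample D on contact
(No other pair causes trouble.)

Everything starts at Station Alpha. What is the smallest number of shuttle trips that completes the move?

Whatever the first load, the items left behind include a forbidden pair without the pilot. No opening move is safe, so no plan exists.

impossible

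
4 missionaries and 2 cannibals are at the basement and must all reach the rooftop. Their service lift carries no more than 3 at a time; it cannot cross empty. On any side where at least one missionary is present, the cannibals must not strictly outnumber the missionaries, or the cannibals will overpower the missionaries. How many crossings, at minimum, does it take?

Counting alone: each trip to the rooftop takes at most 3 across and each return brings at least 1 back, so after t trips out (and t−1 returns) at most 3t − (t−1) of the 6 are across; that first reaches 6 at t = 3, so at least 5 crossings are needed.
The plan below uses exactly 5 crossings, so it is optimal:
1. 2 cannibals → the rooftop.  (the basement: 4M 0C; the rooftop: 0M 2C)
2. 1 cannibal ← the basement.  (the basement: 4M 1C; the rooftop: 0M 1C)
3. 2 missionaries and 1 cannibal → the rooftop.  (the basement: 2M 0C; the rooftop: 2M 2C)
4. 1 cannibal ← the basement.  (the basement: 2M 1C; the rooftop: 2M 1C)
5. 2 missionaries and 1 cannibal → the rooftop.  (the basement: 0M 0C; the rooftop: 4M 2C)

5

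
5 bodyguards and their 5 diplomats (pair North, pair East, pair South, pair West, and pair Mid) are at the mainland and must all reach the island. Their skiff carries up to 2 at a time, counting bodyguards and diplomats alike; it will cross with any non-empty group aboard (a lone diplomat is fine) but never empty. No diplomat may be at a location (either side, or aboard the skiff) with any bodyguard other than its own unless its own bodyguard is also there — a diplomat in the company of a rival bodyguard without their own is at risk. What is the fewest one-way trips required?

Following every safe sequence of crossings from the start, the most of the 10 that can be at the island as the skiff arrives there on crossings 1, 3, 5, 7 is 2, 3, 4, 5 respectively; the best ever achieved is 5 of 10.
From crossing 9 on, no configuration arises that was not already reachable earlier: only 82 distinct safe configurations (who is on which side, and where the skiff is) can ever be reached, none of them has everyone across, and every continuation just revisits them. So no valid plan exists.

impossible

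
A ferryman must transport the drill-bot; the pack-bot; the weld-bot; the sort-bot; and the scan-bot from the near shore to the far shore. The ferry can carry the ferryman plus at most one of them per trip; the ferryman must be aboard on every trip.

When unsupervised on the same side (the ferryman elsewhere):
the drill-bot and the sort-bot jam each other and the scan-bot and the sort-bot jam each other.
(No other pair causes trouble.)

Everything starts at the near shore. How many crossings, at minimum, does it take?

Counting alone: the ferryman can take at most 1 across per trip to the far shore, so moving all 5 needs at least 5 loaded trips out, with a return between consecutive ones — at least 9 crossings.
The safety rule pushes this higher. Following every safe sequence of crossings, the most of the 5 that can be at the far shore as the ferry arrives there on crossing 9 is 4 — never all 5.
So no plan with fewer than 11 crossings exists, and this one achieves 11:
1. Ferryman goes to the far shore with the sort-bot.
2. Ferryman goes back to the near shore alone.
3. Ferryman goes to the far shore with the drill-bot.
4. Ferryman goes back to the near shore with the sort-bot.
5. Ferryman goes to the far shore with the scan-bot.
6. Ferryman goes back to the near shore alone.
7. Ferryman goes to the far shore with the pack-bot.
8. Ferryman goes back to the near shore alone.
9. Ferryman goes to the far shore with the weld-bot.
10. Ferryman goes back to the near shore alone.
11. Ferryman goes to the far shore with the sort-bot.

11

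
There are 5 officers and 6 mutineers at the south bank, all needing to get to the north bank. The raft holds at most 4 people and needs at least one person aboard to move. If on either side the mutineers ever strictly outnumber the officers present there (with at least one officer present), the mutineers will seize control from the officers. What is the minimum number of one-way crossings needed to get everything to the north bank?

impossible

The mutineers already outnumber the officers at the south bank before anyone moves, so the starting position itself is disallowed.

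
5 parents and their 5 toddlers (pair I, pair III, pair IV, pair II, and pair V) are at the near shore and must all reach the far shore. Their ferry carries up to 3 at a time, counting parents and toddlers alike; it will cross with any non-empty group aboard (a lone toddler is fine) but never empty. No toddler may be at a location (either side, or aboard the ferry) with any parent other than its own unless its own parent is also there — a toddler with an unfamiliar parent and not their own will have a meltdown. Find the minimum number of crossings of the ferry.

11

Counting alone: each trip to the far shore takes at most 3 across and each return brings at least 1 back, so after t trips out (and t−1 returns) at most 3t − (t−1) of the 10 are across; that first reaches 10 at t = 5, so at least 9 crossings are needed.
The safety rule pushes this higher. Following every safe sequence of crossings, the most of the 10 that can be at the far shore as the ferry arrives there on crossing 9 is 9 — never all 10.
So no plan with fewer than 11 crossings exists, and this one achieves 11:
1. parent I and toddler I cross → the far shore.
2. parent I crosses ← the near shore.
3. toddler II, toddler III, and toddler IV cross → the far shore.
4. toddler I crosses ← the near shore.
5. parent II, parent III, and parent IV cross → the far shore.
6. parent III and toddler III cross ← the near shore.
7. parent I, parent III, and parent V cross → the far shore.
8. toddler IV crosses ← the near shore.
9. toddler I and toddler III cross → the far shore.
10. toddler I crosses ← the near shore.
11. toddler I, toddler IV, and toddler V cross → the far shore.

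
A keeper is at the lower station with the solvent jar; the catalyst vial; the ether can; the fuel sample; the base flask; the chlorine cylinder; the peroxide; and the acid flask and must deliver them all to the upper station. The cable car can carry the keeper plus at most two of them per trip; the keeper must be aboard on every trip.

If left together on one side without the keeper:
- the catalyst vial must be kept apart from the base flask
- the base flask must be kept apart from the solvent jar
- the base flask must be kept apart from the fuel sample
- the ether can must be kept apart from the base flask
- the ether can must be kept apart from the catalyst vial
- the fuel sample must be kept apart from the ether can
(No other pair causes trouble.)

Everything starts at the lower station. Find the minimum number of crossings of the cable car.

Counting alone: the keeper can take at most 2 across per trip to the upper station, so moving all 8 needs at least 4 loaded trips out, with a return between consecutive ones — at least 7 crossings.
The safety rule pushes this higher. Following every safe sequence of crossings, the most of the 8 that can be at the upper station as the cable car arrives there on crossings 7, 9, 11 is 5, 6, 7 respectively — never all 8.
So no plan with fewer than 13 crossings exists, and this one achieves 13:
1. Keeper goes to the upper station with the base flask and the ether can.  [the lower station: the acid flask, the catalyst vial, the chlorine cylinder, the fuel sample, the peroxide, the solvent jar | the upper station: the base flask, the ether can]
2. Keeper goes back to the lower station with the ether can.  [the lower station: the acid flask, the catalyst vial, the chlorine cylinder, the ether can, the fuel sample, the peroxide, the solvent jar | the upper station: the base flask]
3. Keeper goes to the upper station with the ether can and the solvent jar.  [the lower station: the acid flask, the catalyst vial, the chlorine cylinder, the fuel sample, the peroxide | the upper station: the base flask, the ether can, the solvent jar]
4. Keeper goes back to the lower station with the base flask.  [the lower station: the acid flask, the base flask, the catalyst vial, the chlorine cylinder, the fuel sample, the peroxide | the upper station: the ether can, the solvent jar]
5. Keeper goes to the upper station with the catalyst vial and the fuel sample.  [the lower station: the acid flask, the base flask, the chlorine cylinder, the peroxide | the upper station: the catalyst vial, the ether can, the fuel sample, the solvent jar]
6. Keeper goes back to the lower station with the ether can.  [the lower station: the acid flask, the base flask, the chlorine cylinder, the ether can, the peroxide | the upper station: the catalyst vial, the fuel sample, the solvent jar]
7. Keeper goes to the upper station with the chlorine cylinder and the ether can.  [the lower station: the acid flask, the base flask, the peroxide | the upper station: the catalyst vial, the chlorine cylinder, the ether can, the fuel sample, the solvent jar]
8. Keeper goes back to the lower station with the ether can.  [the lower station: the acid flask, the base flask, the ether can, the peroxide | the upper station: the catalyst vial, the chlorine cylinder, the fuel sample, the solvent jar]
9. Keeper goes to the upper station with the ether can and the peroxide.  [the lower station: the acid flask, the base flask | the upper station: the catalyst vial, the chlorine cylinder, the ether can, the fuel sample, the peroxide, the solvent jar]
10. Keeper goes back to the lower station with the ether can.  [the lower station: the acid flask, the base flask, the ether can | the upper station: the catalyst vial, the chlorine cylinder, the fuel sample, the peroxide, the solvent jar]
11. Keeper goes to the upper station with the acid flask and the ether can.  [the lower station: the base flask | the upper station: the acid flask, the catalyst vial, the chlorine cylinder, the ether can, the fuel sample, the peroxide, the solvent jar]
12. Keeper goes back to the lower station with the ether can.  [the lower station: the base flask, the ether can | the upper station: the acid flask, the catalyst vial, the chlorine cylinder, the fuel sample, the peroxide, the solvent jar]
13. Keeper goes to the upper station with the base flask and the ether can.  [the lower station: — | the upper station: the acid flask, the base flask, the catalyst vial, the chlorine cylinder, the ether can, the fuel sample, the peroxide, the solvent jar]

13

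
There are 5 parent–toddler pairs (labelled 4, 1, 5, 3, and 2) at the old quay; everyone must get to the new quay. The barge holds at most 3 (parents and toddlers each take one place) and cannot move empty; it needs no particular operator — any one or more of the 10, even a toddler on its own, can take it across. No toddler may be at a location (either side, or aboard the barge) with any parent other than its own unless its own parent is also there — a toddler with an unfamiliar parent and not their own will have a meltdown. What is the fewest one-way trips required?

Counting alone: each trip to the new quay takes at most 3 across and each return brings at least 1 back, so after t trips out (and t−1 returns) at most 3t − (t−1) of the 10 are across; that first reaches 10 at t = 5, so at least 9 crossings are needed.
The safety rule pushes this higher. Following every safe sequence of crossings, the most of the 10 that can be at the new quay as the barge arrives there on crossing 9 is 9 — never all 10.
So no plan with fewer than 11 crossings exists, and this one achieves 11:
1. parent 4 and toddler 4 cross → the new quay.
2. parent 4 crosses ← the old quay.
3. toddler 1, toddler 3, and toddler 5 cross → the new quay.
4. toddler 4 crosses ← the old quay.
5. parent 1, parent 3, and parent 5 cross → the new quay.
6. parent 1 and toddler 1 cross ← the old quay.
7. parent 1, parent 2, and parent 4 cross → the new quay.
8. toddler 5 crosses ← the old quay.
9. toddler 1 and toddler 4 cross → the new quay.
10. toddler 4 crosses ← the old quay.
11. toddler 2, toddler 4, and toddler 5 cross → the new quay.

11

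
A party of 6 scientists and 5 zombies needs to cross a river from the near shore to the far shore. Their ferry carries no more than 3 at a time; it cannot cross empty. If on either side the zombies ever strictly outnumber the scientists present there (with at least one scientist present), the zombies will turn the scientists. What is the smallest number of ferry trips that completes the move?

Counting alone: each trip to the far shore takes at most 3 across and each return brings at least 1 back, so after t trips out (and t−1 returns) at most 3t − (t−1) of the 11 are across; that first reaches 11 at t = 5, so at least 9 crossings are needed.
The plan below uses exactly 9 crossings, so it is optimal:
1. 3 zombies → the far shore.  (the near shore: 6S 2Z; the far shore: 0S 3Z)
2. 1 zombie ← the near shore.  (the near shore: 6S 3Z; the far shore: 0S 2Z)
3. 3 scientists → the far shore.  (the near shore: 3S 3Z; the far shore: 3S 2Z)
4. 1 scientist ← the near shore.  (the near shore: 4S 3Z; the far shore: 2S 2Z)
5. 2 scientists and 1 zombie → the far shore.  (the near shore: 2S 2Z; the far shore: 4S 3Z)
6. 1 scientist ← the near shore.  (the near shore: 3S 2Z; the far shore: 3S 3Z)
7. 2 scientists and 1 zombie → the far shore.  (the near shore: 1S 1Z; the far shore: 5S 4Z)
8. 1 scientist ← the near shore.  (the near shore: 2S 1Z; the far shore: 4S 4Z)
9. 2 scientists and 1 zombie → the far shore.  (the near shore: 0S 0Z; the far shore: 6S 5Z)

9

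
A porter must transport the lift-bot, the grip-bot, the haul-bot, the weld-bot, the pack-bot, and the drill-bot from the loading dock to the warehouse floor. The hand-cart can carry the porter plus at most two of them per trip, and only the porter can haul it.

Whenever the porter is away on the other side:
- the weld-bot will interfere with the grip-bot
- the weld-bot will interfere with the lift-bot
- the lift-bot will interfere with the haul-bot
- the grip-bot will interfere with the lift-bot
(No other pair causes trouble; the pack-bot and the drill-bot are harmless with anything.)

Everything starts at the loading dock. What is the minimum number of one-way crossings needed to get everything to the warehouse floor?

9

Counting alone: the porter can take at most 2 across per trip to the warehouse floor, so moving all 6 needs at least 3 loaded trips out, with a return between consecutive ones — at least 5 crossings.
The safety rule pushes this higher. Following every safe sequence of crossings, the most of the 6 that can be at the warehouse floor as the hand-cart arrives there on crossings 5, 7 is 4, 5 respectively — never all 6.
So no plan with fewer than 9 crossings exists, and this one achieves 9:
1. Porter goes to the warehouse floor with the grip-bot and the lift-bot.
2. Porter goes back to the loading dock with the lift-bot.
3. Porter goes to the warehouse floor with the haul-bot and the lift-bot.
4. Porter goes back to the loading dock with the lift-bot.
5. Porter goes to the warehouse floor with the lift-bot and the pack-bot.
6. Porter goes back to the loading dock with the lift-bot.
7. Porter goes to the warehouse floor with the drill-bot and the lift-bot.
8. Porter goes back to the loading dock with the lift-bot.
9. Porter goes to the warehouse floor with the lift-bot and the weld-bot.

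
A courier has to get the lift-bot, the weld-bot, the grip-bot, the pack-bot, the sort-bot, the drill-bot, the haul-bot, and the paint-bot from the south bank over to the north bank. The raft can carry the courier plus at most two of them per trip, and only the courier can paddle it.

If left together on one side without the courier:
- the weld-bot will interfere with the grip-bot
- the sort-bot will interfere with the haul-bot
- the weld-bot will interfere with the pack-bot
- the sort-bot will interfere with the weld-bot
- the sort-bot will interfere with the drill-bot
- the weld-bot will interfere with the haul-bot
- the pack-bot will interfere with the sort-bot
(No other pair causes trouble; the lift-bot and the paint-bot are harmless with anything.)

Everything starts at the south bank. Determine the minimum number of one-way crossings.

Counting alone: the courier can take at most 2 across per trip to the north bank, so moving all 8 needs at least 4 loaded trips out, with a return between consecutive ones — at least 7 crossings.
The safety rule pushes this higher. Following every safe sequence of crossings, the most of the 8 that can be at the north bank as the raft arrives there on crossings 7, 9, 11 is 5, 6, 7 respectively — never all 8.
So no plan with fewer than 13 crossings exists, and this one achieves 13:
1. Courier goes to the north bank with the sort-bot and the weld-bot.  [the south bank: the drill-bot, the grip-bot, the haul-bot, the lift-bot, the pack-bot, the paint-bot | the north bank: the sort-bot, the weld-bot]
2. Courier goes back to the south bank with the weld-bot.  [the south bank: the drill-bot, the grip-bot, the haul-bot, the lift-bot, the pack-bot, the paint-bot, the weld-bot | the north bank: the sort-bot]
3. Courier goes to the north bank with the lift-bot and the weld-bot.  [the south bank: the drill-bot, the grip-bot, the haul-bot, the pack-bot, the paint-bot | the north bank: the lift-bot, the sort-bot, the weld-bot]
4. Courier goes back to the south bank with the weld-bot.  [the south bank: the drill-bot, the grip-bot, the haul-bot, the pack-bot, the paint-bot, the weld-bot | the north bank: the lift-bot, the sort-bot]
5. Courier goes to the north bank with the grip-bot and the weld-bot.  [the south bank: the drill-bot, the haul-bot, the pack-bot, the paint-bot | the north bank: the grip-bot, the lift-bot, the sort-bot, the weld-bot]
6. Courier goes back to the south bank with the weld-bot.  [the south bank: the drill-bot, the haul-bot, the pack-bot, the paint-bot, the weld-bot | the north bank: the grip-bot, the lift-bot, the sort-bot]
7. Courier goes to the north bank with the paint-bot and the weld-bot.  [the south bank: the drill-bot, the haul-bot, the pack-bot | the north bank: the grip-bot, the lift-bot, the paint-bot, the sort-bot, the weld-bot]
8. Courier goes back to the south bank with the weld-bot.  [the south bank: the drill-bot, the haul-bot, the pack-bot, the weld-bot | the north bank: the grip-bot, the lift-bot, the paint-bot, the sort-bot]
9. Courier goes to the north bank with the haul-bot and the pack-bot.  [the south bank: the drill-bot, the weld-bot | the north bank: the grip-bot, the haul-bot, the lift-bot, the pack-bot, the paint-bot, the sort-bot]
10. Courier goes back to the south bank with the sort-bot.  [the south bank: the drill-bot, the sort-bot, the weld-bot | the north bank: the grip-bot, the haul-bot, the lift-bot, the pack-bot, the paint-bot]
11. Courier goes to the north bank with the drill-bot and the weld-bot.  [the south bank: the sort-bot | the north bank: the drill-bot, the grip-bot, the haul-bot, the lift-bot, the pack-bot, the paint-bot, the weld-bot]
12. Courier goes back to the south bank with the weld-bot.  [the south bank: the sort-bot, the weld-bot | the north bank: the drill-bot, the grip-bot, the haul-bot, the lift-bot, the pack-bot, the paint-bot]
13. Courier goes to the north bank with the sort-bot and the weld-bot.  [the south bank: — | the north bank: the drill-bot, the grip-bot, the haul-bot, the lift-bot, the pack-bot, the paint-bot, the sort-bot, the weld-bot]

13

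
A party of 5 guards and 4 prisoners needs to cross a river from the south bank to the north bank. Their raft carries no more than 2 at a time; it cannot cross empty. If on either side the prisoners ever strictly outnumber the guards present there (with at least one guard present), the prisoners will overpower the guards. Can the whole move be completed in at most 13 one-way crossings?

No

Counting alone: each trip to the north bank takes at most 2 across and each return brings at least 1 back, so after t trips out (and t−1 returns) at most 2t − (t−1) of the 9 are across; that first reaches 9 at t = 8, so at least 15 crossings are needed.
Since 13 < 15, 13 crossings cannot be enough. (The shortest complete plan in fact takes 15:)
1. 2 prisoners → the north bank.  (the south bank: 5G 2P; the north bank: 0G 2P)
2. 1 prisoner ← the south bank.  (the south bank: 5G 3P; the north bank: 0G 1P)
3. 2 prisoners → the north bank.  (the south bank: 5G 1P; the north bank: 0G 3P)
4. 1 prisoner ← the south bank.  (the south bank: 5G 2P; the north bank: 0G 2P)
5. 2 guards → the north bank.  (the south bank: 3G 2P; the north bank: 2G 2P)
6. 1 prisoner ← the south bank.  (the south bank: 3G 3P; the north bank: 2G 1P)
7. 1 guard and 1 prisoner → the north bank.  (the south bank: 2G 2P; the north bank: 3G 2P)
8. 1 guard ← the south bank.  (the south bank: 3G 2P; the north bank: 2G 2P)
9. 1 guard and 1 prisoner → the north bank.  (the south bank: 2G 1P; the north bank: 3G 3P)
10. 1 prisoner ← the south bank.  (the south bank: 2G 2P; the north bank: 3G 2P)
11. 1 guard and 1 prisoner → the north bank.  (the south bank: 1G 1P; the north bank: 4G 3P)
12. 1 guard ← the south bank.  (the south bank: 2G 1P; the north bank: 3G 3P)
13. 1 guard and 1 prisoner → the north bank.  (the south bank: 1G 0P; the north bank: 4G 4P)
14. 1 prisoner ← the south bank.  (the south bank: 1G 1P; the north bank: 4G 3P)
15. 1 guard and 1 prisoner → the north bank.  (the south bank: 0G 0P; the north bank: 5G 4P)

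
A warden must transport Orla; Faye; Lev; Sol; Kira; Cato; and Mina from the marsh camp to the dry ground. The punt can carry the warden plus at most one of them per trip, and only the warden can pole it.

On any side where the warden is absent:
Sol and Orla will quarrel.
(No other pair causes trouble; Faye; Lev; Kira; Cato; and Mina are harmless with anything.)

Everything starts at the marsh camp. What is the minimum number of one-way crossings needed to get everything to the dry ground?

13

Counting alone: the warden can take at most 1 across per trip to the dry ground, so moving all 7 needs at least 7 loaded trips out, with a return between consecutive ones — at least 13 crossings.
The plan below uses exactly 13 crossings, so it is optimal:
1. Warden goes to the dry ground with Orla.  [the marsh camp: Cato, Faye, Kira, Lev, Mina, Sol | the dry ground: Orla]
2. Warden goes back to the marsh camp alone.  [the marsh camp: Cato, Faye, Kira, Lev, Mina, Sol | the dry ground: Orla]
3. Warden goes to the dry ground with Faye.  [the marsh camp: Cato, Kira, Lev, Mina, Sol | the dry ground: Faye, Orla]
4. Warden goes back to the marsh camp alone.  [the marsh camp: Cato, Kira, Lev, Mina, Sol | the dry ground: Faye, Orla]
5. Warden goes to the dry ground with Lev.  [the marsh camp: Cato, Kira, Mina, Sol | the dry ground: Faye, Lev, Orla]
6. Warden goes back to the marsh camp alone.  [the marsh camp: Cato, Kira, Mina, Sol | the dry ground: Faye, Lev, Orla]
7. Warden goes to the dry ground with Kira.  [the marsh camp: Cato, Mina, Sol | the dry ground: Faye, Kira, Lev, Orla]
8. Warden goes back to the marsh camp alone.  [the marsh camp: Cato, Mina, Sol | the dry ground: Faye, Kira, Lev, Orla]
9. Warden goes to the dry ground with Cato.  [the marsh camp: Mina, Sol | the dry ground: Cato, Faye, Kira, Lev, Orla]
10. Warden goes back to the marsh camp alone.  [the marsh camp: Mina, Sol | the dry ground: Cato, Faye, Kira, Lev, Orla]
11. Warden goes to the dry ground with Mina.  [the marsh camp: Sol | the dry ground: Cato, Faye, Kira, Lev, Mina, Orla]
12. Warden goes back to the marsh camp alone.  [the marsh camp: Sol | the dry ground: Cato, Faye, Kira, Lev, Mina, Orla]
13. Warden goes to the dry ground with Sol.  [the marsh camp: — | the dry ground: Cato, Faye, Kira, Lev, Mina, Orla, Sol]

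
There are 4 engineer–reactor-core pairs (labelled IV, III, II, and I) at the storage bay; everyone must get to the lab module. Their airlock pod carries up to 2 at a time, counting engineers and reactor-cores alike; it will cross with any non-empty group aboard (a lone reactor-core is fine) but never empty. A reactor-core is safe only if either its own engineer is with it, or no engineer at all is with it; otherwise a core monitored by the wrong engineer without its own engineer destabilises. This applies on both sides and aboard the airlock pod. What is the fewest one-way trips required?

impossible

Following every safe sequence of crossings from the start, the most of the 8 that can be at the lab module as the airlock pod arrives there on crossings 1, 3, 5 is 2, 3, 4 respectively; the best ever achieved is 4 of 8.
From crossing 7 on, no configuration arises that was not already reachable earlier: only 44 distinct safe configurations (who is on which side, and where the airlock pod is) can ever be reached, none of them has everyone across, and every continuation just revisits them. So no valid plan exists.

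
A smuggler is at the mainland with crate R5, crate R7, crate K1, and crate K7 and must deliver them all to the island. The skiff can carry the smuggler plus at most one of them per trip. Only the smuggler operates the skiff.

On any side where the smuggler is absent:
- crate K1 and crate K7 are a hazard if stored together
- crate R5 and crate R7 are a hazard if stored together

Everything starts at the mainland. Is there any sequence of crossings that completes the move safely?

Whatever the first load, the items left behind include a forbidden pair without the smuggler. No opening move is safe, so no plan exists.

No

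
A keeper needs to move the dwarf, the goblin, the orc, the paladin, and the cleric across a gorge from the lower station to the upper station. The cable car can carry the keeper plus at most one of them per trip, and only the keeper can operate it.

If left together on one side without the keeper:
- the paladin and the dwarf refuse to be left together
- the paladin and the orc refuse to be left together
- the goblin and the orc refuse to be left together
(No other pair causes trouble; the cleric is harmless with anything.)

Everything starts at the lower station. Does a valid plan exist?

No

Whatever the first load, the items left behind include a forbidden pair without the keeper. No opening move is safe, so no plan exists.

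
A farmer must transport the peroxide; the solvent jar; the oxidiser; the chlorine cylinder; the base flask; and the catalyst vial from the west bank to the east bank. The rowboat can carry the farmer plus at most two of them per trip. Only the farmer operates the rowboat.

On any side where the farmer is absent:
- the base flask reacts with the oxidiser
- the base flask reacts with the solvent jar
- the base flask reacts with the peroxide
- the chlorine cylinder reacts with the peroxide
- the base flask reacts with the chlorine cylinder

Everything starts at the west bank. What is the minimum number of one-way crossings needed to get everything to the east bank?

9

Counting alone: the farmer can take at most 2 across per trip to the east bank, so moving all 6 needs at least 3 loaded trips out, with a return between consecutive ones — at least 5 crossings.
The safety rule pushes this higher. Following every safe sequence of crossings, the most of the 6 that can be at the east bank as the rowboat arrives there on crossings 5, 7 is 4, 5 respectively — never all 6.
So no plan with fewer than 9 crossings exists, and this one achieves 9:
1. Farmer goes to the east bank with the base flask and the peroxide.  [the west bank: the catalyst vial, the chlorine cylinder, the oxidiser, the solvent jar | the east bank: the base flask, the peroxide]
2. Farmer goes back to the west bank with the peroxide.  [the west bank: the catalyst vial, the chlorine cylinder, the oxidiser, the peroxide, the solvent jar | the east bank: the base flask]
3. Farmer goes to the east bank with the peroxide and the solvent jar.  [the west bank: the catalyst vial, the chlorine cylinder, the oxidiser | the east bank: the base flask, the peroxide, the solvent jar]
4. Farmer goes back to the west bank with the base flask.  [the west bank: the base flask, the catalyst vial, the chlorine cylinder, the oxidiser | the east bank: the peroxide, the solvent jar]
5. Farmer goes to the east bank with the chlorine cylinder and the oxidiser.  [the west bank: the base flask, the catalyst vial | the east bank: the chlorine cylinder, the oxidiser, the peroxide, the solvent jar]
6. Farmer goes back to the west bank with the peroxide.  [the west bank: the base flask, the catalyst vial, the peroxide | the east bank: the chlorine cylinder, the oxidiser, the solvent jar]
7. Farmer goes to the east bank with the catalyst vial and the peroxide.  [the west bank: the base flask | the east bank: the catalyst vial, the chlorine cylinder, the oxidiser, the peroxide, the solvent jar]
8. Farmer goes back to the west bank with the peroxide.  [the west bank: the base flask, the peroxide | the east bank: the catalyst vial, the chlorine cylinder, the oxidiser, the solvent jar]
9. Farmer goes to the east bank with the base flask and the peroxide.  [the west bank: — | the east bank: the base flask, the catalyst vial, the chlorine cylinder, the oxidiser, the peroxide, the solvent jar]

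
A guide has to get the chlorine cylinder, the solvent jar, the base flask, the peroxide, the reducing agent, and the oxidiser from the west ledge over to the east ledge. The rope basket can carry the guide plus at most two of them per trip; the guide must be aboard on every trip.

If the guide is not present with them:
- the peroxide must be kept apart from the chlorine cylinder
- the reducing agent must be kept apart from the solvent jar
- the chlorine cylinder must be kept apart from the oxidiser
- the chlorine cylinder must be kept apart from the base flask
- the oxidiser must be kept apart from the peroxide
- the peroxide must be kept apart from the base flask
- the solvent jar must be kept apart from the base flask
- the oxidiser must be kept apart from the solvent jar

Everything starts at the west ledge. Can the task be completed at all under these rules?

No

Whatever the first load, the items left behind include a forbidden pair without the guide. No opening move is safe, so no plan exists.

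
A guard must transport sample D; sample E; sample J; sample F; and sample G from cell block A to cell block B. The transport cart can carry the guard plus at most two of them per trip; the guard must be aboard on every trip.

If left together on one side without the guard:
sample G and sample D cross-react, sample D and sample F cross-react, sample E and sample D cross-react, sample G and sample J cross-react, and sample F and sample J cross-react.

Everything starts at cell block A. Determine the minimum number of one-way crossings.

7

Counting alone: the guard can take at most 2 across per trip to cell block B, so moving all 5 needs at least 3 loaded trips out, with a return between consecutive ones — at least 5 crossings.
The safety rule pushes this higher. Following every safe sequence of crossings, the most of the 5 that can be at cell block B as the transport cart arrives there on crossing 5 is 4 — never all 5.
So no plan with fewer than 7 crossings exists, and this one achieves 7:
1. Guard goes to cell block B with sample D and sample J.
2. Guard goes back to cell block A alone.
3. Guard goes to cell block B with sample E.
4. Guard goes back to cell block A with sample D.
5. Guard goes to cell block B with sample F and sample G.
6. Guard goes back to cell block A with sample J.
7. Guard goes to cell block B with sample D and sample J.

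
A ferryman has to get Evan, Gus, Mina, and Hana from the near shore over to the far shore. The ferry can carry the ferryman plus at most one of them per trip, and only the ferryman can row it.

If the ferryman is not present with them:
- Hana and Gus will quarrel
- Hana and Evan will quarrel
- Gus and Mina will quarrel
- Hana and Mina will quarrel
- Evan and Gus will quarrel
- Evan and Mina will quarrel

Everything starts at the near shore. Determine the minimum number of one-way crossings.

impossible

Whatever the first load, the items left behind include a forbidden pair without the ferryman. No opening move is safe, so no plan exists.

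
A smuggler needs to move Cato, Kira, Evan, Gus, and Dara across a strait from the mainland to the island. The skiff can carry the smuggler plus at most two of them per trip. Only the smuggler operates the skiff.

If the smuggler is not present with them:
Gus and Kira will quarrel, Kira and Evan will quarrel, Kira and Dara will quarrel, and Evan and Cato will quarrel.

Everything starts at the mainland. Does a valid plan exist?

Yes

1. Smuggler goes to the island with Cato and Kira.  [the mainland: Dara, Evan, Gus | the island: Cato, Kira]
2. Smuggler goes back to the mainland alone.  [the mainland: Dara, Evan, Gus | the island: Cato, Kira]
3. Smuggler goes to the island with Dara and Gus.  [the mainland: Evan | the island: Cato, Dara, Gus, Kira]
4. Smuggler goes back to the mainland with Kira.  [the mainland: Evan, Kira | the island: Cato, Dara, Gus]
5. Smuggler goes to the island with Evan and Kira.  [the mainland: — | the island: Cato, Dara, Evan, Gus, Kira]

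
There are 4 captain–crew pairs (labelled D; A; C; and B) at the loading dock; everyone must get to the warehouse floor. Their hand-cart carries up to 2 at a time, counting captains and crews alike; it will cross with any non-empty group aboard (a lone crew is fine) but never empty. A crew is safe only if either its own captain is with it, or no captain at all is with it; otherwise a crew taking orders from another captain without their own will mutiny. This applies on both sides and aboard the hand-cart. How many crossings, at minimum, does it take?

Following every safe sequence of crossings from the start, the most of the 8 that can be at the warehouse floor as the hand-cart arrives there on crossings 1, 3, 5 is 2, 3, 4 respectively; the best ever achieved is 4 of 8.
From crossing 7 on, no configuration arises that was not already reachable earlier: only 44 distinct safe configurations (who is on which side, and where the hand-cart is) can ever be reached, none of them has everyone across, and every continuation just revisits them. So no valid plan exists.

impossible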